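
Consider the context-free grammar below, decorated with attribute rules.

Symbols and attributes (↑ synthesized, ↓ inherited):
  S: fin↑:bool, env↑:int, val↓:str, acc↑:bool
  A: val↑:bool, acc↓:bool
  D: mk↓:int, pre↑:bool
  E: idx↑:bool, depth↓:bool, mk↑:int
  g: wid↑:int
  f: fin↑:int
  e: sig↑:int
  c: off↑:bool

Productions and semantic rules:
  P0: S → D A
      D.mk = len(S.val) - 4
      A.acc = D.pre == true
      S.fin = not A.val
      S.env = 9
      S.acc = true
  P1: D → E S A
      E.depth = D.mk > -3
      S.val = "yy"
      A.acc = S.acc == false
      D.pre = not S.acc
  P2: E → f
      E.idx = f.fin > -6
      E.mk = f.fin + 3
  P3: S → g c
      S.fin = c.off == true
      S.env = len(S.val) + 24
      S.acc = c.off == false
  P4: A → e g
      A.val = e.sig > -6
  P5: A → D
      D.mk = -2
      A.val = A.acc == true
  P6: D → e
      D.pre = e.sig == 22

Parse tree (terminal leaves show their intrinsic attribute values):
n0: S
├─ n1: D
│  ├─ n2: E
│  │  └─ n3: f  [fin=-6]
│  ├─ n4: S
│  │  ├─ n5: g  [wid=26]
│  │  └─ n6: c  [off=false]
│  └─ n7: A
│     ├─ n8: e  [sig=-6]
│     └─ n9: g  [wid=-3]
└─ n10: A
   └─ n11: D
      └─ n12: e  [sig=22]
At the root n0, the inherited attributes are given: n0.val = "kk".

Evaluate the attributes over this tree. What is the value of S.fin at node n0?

1. n0.val = "kk"  [given at root]
2. n1.mk = -2  [len(S.val) - 4]
3. n2.depth = true  [D.mk > -3]
4. n3.fin = -6  [terminal]
5. n2.idx = false  [f.fin > -6]
6. n2.mk = -3  [f.fin + 3]
7. n4.val = "yy"  ["yy"]
8. n5.wid = 26  [terminal]
9. n6.off = false  [terminal]
10. n4.fin = false  [c.off == true]
11. n4.env = 26  [len(S.val) + 24]
12. n4.acc = true  [c.off == false]
13. n7.acc = false  [S.acc == false]
14. n8.sig = -6  [terminal]
15. n9.wid = -3  [terminal]
16. n7.val = false  [e.sig > -6]
17. n1.pre = false  [not S.acc]
18. n10.acc = false  [D.pre == true]
19. n11.mk = -2  [-2]
20. n12.sig = 22  [terminal]
21. n11.pre = true  [e.sig == 22]
22. n10.val = false  [A.acc == true]
23. n0.fin = true  [not A.val]
24. n0.env = 9  [9]
25. n0.acc = true  [true]

true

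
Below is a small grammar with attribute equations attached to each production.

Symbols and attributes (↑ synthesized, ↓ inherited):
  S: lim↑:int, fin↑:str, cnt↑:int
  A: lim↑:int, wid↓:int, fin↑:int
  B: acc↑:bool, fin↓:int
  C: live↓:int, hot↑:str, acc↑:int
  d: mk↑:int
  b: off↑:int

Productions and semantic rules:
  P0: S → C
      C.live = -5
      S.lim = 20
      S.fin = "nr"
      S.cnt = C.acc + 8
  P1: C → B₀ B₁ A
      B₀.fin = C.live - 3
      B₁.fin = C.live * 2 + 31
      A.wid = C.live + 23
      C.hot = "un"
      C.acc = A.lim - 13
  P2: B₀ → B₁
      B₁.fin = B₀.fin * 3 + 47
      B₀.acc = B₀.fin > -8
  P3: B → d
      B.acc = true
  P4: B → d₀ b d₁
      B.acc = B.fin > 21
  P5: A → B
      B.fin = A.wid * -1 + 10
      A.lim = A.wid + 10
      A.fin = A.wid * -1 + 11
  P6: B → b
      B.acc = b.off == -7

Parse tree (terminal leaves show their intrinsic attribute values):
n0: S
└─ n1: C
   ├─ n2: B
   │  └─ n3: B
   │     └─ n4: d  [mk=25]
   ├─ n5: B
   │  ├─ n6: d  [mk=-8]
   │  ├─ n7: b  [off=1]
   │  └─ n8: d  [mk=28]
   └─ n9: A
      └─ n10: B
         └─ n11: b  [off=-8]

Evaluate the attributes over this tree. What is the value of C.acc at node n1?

1. n1.live = -5  [-5]
2. n2.fin = -8  [C.live - 3]
3. n3.fin = 23  [B₀.fin * 3 + 47]
4. n4.mk = 25  [terminal]
5. n3.acc = true  [true]
6. n2.acc = false  [B₀.fin > -8]
7. n5.fin = 21  [C.live * 2 + 31]
8. n6.mk = -8  [terminal]
9. n7.off = 1  [terminal]
10. n8.mk = 28  [terminal]
11. n5.acc = false  [B.fin > 21]
12. n9.wid = 18  [C.live + 23]
13. n10.fin = -8  [A.wid * -1 + 10]
14. n11.off = -8  [terminal]
15. n10.acc = false  [b.off == -7]
16. n9.lim = 28  [A.wid + 10]
17. n9.fin = -7  [A.wid * -1 + 11]
18. n1.hot = "un"  ["un"]
19. n1.acc = 15  [A.lim - 13]
20. n0.lim = 20  [20]
21. n0.fin = "nr"  ["nr"]
22. n0.cnt = 23  [C.acc + 8]

15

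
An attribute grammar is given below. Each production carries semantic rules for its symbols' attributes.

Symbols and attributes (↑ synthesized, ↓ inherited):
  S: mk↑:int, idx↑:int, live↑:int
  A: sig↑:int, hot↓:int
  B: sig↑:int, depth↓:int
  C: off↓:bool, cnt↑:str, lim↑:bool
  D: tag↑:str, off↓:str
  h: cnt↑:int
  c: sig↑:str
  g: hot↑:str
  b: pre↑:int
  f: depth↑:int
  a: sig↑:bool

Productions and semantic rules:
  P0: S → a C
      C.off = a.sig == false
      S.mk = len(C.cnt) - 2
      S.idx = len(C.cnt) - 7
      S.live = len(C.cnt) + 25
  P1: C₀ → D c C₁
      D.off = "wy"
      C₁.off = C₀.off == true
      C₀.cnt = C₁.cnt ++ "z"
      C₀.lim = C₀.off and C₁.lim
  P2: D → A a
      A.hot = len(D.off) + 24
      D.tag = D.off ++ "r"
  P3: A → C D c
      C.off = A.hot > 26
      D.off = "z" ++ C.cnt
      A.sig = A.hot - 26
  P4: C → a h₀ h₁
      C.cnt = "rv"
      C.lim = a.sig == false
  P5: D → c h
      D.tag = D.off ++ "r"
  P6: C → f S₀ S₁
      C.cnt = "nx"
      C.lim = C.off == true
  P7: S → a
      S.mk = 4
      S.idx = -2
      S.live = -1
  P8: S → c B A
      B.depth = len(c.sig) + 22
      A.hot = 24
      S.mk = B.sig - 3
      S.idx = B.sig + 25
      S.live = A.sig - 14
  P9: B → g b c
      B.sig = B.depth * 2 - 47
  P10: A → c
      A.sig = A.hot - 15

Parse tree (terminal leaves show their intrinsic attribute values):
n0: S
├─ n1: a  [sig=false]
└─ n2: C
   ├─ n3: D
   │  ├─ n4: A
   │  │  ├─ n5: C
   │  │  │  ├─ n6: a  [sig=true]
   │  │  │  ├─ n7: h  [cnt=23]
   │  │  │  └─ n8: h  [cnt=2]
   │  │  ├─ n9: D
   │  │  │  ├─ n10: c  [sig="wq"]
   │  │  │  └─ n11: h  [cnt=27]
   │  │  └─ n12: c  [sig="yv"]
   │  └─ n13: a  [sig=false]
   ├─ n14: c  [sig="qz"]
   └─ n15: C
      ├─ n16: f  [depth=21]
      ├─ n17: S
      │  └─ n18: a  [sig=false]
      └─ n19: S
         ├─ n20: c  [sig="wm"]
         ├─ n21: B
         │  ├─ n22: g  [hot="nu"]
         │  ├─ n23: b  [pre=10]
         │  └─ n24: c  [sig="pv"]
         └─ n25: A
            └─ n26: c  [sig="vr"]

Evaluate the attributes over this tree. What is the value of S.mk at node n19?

1. n1.sig = false  [terminal]
2. n2.off = true  [a.sig == false]
3. n3.off = "wy"  ["wy"]
4. n4.hot = 26  [len(D.off) + 24]
5. n5.off = false  [A.hot > 26]
6. n6.sig = true  [terminal]
7. n7.cnt = 23  [terminal]
8. n8.cnt = 2  [terminal]
9. n5.cnt = "rv"  ["rv"]
10. n5.lim = false  [a.sig == false]
11. n9.off = "zrv"  ["z" ++ C.cnt]
12. n10.sig = "wq"  [terminal]
13. n11.cnt = 27  [terminal]
14. n9.tag = "zrvr"  [D.off ++ "r"]
15. n12.sig = "yv"  [terminal]
16. n4.sig = 0  [A.hot - 26]
17. n13.sig = false  [terminal]
18. n3.tag = "wyr"  [D.off ++ "r"]
19. n14.sig = "qz"  [terminal]
20. n15.off = true  [C₀.off == true]
21. n16.depth = 21  [terminal]
22. n18.sig = false  [terminal]
23. n17.mk = 4  [4]
24. n17.idx = -2  [-2]
25. n17.live = -1  [-1]
26. n20.sig = "wm"  [terminal]
27. n21.depth = 24  [len(c.sig) + 22]
28. n22.hot = "nu"  [terminal]
29. n23.pre = 10  [terminal]
30. n24.sig = "pv"  [terminal]
31. n21.sig = 1  [B.depth * 2 - 47]
32. n25.hot = 24  [24]
33. n26.sig = "vr"  [terminal]
34. n25.sig = 9  [A.hot - 15]
35. n19.mk = -2  [B.sig - 3]
36. n19.idx = 26  [B.sig + 25]
37. n19.live = -5  [A.sig - 14]
38. n15.cnt = "nx"  ["nx"]
39. n15.lim = true  [C.off == true]
40. n2.cnt = "nxz"  [C₁.cnt ++ "z"]
41. n2.lim = true  [C₀.off and C₁.lim]
42. n0.mk = 1  [len(C.cnt) - 2]
43. n0.idx = -4  [len(C.cnt) - 7]
44. n0.live = 28  [len(C.cnt) + 25]

-2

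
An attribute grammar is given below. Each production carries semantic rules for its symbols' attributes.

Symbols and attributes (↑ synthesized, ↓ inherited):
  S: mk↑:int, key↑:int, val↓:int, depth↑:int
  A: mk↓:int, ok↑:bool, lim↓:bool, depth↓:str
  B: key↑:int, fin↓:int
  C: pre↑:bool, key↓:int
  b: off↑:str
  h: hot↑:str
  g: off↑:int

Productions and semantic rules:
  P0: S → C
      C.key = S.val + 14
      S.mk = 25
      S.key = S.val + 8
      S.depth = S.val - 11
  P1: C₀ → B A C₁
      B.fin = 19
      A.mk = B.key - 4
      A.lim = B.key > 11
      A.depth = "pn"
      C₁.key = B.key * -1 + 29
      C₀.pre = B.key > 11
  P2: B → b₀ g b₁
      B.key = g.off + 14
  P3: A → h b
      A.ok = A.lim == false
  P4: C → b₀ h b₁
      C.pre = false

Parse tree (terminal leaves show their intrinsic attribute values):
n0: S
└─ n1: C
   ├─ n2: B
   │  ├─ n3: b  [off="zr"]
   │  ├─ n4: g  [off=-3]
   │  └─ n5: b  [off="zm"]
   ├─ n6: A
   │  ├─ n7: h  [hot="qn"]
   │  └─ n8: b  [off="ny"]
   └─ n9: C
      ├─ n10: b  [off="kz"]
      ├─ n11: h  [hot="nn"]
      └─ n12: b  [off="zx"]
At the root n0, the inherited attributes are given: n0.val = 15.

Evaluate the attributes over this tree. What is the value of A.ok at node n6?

1. n0.val = 15  [given at root]
2. n1.key = 29  [S.val + 14]
3. n2.fin = 19  [19]
4. n3.off = "zr"  [terminal]
5. n4.off = -3  [terminal]
6. n5.off = "zm"  [terminal]
7. n2.key = 11  [g.off + 14]
8. n6.mk = 7  [B.key - 4]
9. n6.lim = false  [B.key > 11]
10. n6.depth = "pn"  ["pn"]
11. n7.hot = "qn"  [terminal]
12. n8.off = "ny"  [terminal]
13. n6.ok = true  [A.lim == false]
14. n9.key = 18  [B.key * -1 + 29]
15. n10.off = "kz"  [terminal]
16. n11.hot = "nn"  [terminal]
17. n12.off = "zx"  [terminal]
18. n9.pre = false  [false]
19. n1.pre = false  [B.key > 11]
20. n0.mk = 25  [25]
21. n0.key = 23  [S.val + 8]
22. n0.depth = 4  [S.val - 11]

true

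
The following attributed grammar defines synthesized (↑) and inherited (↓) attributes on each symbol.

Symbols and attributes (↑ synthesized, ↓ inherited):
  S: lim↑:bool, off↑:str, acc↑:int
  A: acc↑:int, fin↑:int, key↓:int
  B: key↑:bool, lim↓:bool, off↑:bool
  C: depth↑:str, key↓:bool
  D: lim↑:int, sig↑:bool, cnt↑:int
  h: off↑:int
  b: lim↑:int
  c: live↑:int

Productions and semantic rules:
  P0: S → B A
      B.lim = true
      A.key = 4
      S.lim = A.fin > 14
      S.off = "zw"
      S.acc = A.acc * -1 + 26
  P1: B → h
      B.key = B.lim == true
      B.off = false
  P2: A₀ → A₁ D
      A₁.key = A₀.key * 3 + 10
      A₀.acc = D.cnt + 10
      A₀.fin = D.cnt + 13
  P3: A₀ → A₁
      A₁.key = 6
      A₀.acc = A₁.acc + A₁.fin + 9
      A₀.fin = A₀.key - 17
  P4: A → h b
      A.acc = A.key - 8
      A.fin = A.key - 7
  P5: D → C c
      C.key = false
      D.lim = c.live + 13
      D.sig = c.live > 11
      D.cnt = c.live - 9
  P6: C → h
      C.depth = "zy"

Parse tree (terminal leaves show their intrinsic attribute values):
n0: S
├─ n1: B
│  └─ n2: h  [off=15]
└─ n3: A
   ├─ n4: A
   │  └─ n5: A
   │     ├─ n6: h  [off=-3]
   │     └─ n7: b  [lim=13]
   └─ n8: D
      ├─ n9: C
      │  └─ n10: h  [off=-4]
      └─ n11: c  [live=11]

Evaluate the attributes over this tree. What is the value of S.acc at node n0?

1. n1.lim = true  [true]
2. n2.off = 15  [terminal]
3. n1.key = true  [B.lim == true]
4. n1.off = false  [false]
5. n3.key = 4  [4]
6. n4.key = 22  [A₀.key * 3 + 10]
7. n5.key = 6  [6]
8. n6.off = -3  [terminal]
9. n7.lim = 13  [terminal]
10. n5.acc = -2  [A.key - 8]
11. n5.fin = -1  [A.key - 7]
12. n4.acc = 6  [A₁.acc + A₁.fin + 9]
13. n4.fin = 5  [A₀.key - 17]
14. n9.key = false  [false]
15. n10.off = -4  [terminal]
16. n9.depth = "zy"  ["zy"]
17. n11.live = 11  [terminal]
18. n8.lim = 24  [c.live + 13]
19. n8.sig = false  [c.live > 11]
20. n8.cnt = 2  [c.live - 9]
21. n3.acc = 12  [D.cnt + 10]
22. n3.fin = 15  [D.cnt + 13]
23. n0.lim = true  [A.fin > 14]
24. n0.off = "zw"  ["zw"]
25. n0.acc = 14  [A.acc * -1 + 26]

14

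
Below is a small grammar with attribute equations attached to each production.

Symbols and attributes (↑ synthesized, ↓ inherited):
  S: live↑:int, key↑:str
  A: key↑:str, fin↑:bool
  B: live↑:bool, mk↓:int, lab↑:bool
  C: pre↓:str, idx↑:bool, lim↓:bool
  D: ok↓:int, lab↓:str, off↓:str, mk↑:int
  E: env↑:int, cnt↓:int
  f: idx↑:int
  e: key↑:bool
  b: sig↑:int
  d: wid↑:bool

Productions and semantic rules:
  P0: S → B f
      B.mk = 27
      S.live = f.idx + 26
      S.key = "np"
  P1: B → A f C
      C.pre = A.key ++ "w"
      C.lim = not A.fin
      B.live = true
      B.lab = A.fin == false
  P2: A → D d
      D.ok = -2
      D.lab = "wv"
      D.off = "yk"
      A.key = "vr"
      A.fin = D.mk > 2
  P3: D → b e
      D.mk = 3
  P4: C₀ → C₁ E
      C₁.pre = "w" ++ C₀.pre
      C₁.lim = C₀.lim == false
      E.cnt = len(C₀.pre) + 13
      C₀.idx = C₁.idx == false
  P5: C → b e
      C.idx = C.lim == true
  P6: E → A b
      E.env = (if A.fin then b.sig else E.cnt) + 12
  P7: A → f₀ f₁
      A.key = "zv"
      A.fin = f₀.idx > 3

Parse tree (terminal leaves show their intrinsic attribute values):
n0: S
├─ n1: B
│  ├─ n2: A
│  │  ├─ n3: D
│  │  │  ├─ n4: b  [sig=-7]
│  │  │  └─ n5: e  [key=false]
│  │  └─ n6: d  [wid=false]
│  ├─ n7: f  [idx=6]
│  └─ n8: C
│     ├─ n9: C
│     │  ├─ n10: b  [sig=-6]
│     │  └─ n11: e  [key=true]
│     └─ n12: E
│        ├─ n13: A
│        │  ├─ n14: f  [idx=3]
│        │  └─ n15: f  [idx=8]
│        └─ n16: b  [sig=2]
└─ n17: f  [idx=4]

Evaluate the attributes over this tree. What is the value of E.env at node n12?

1. n1.mk = 27  [27]
2. n3.ok = -2  [-2]
3. n3.lab = "wv"  ["wv"]
4. n3.off = "yk"  ["yk"]
5. n4.sig = -7  [terminal]
6. n5.key = false  [terminal]
7. n3.mk = 3  [3]
8. n6.wid = false  [terminal]
9. n2.key = "vr"  ["vr"]
10. n2.fin = true  [D.mk > 2]
11. n7.idx = 6  [terminal]
12. n8.pre = "vrw"  [A.key ++ "w"]
13. n8.lim = false  [not A.fin]
14. n9.pre = "wvrw"  ["w" ++ C₀.pre]
15. n9.lim = true  [C₀.lim == false]
16. n10.sig = -6  [terminal]
17. n11.key = true  [terminal]
18. n9.idx = true  [C.lim == true]
19. n12.cnt = 16  [len(C₀.pre) + 13]
20. n14.idx = 3  [terminal]
21. n15.idx = 8  [terminal]
22. n13.key = "zv"  ["zv"]
23. n13.fin = false  [f₀.idx > 3]
24. n16.sig = 2  [terminal]
25. n12.env = 28  [(if A.fin then b.sig else E.cnt) + 12]
26. n8.idx = false  [C₁.idx == false]
27. n1.live = true  [true]
28. n1.lab = false  [A.fin == false]
29. n17.idx = 4  [terminal]
30. n0.live = 30  [f.idx + 26]
31. n0.key = "np"  ["np"]

28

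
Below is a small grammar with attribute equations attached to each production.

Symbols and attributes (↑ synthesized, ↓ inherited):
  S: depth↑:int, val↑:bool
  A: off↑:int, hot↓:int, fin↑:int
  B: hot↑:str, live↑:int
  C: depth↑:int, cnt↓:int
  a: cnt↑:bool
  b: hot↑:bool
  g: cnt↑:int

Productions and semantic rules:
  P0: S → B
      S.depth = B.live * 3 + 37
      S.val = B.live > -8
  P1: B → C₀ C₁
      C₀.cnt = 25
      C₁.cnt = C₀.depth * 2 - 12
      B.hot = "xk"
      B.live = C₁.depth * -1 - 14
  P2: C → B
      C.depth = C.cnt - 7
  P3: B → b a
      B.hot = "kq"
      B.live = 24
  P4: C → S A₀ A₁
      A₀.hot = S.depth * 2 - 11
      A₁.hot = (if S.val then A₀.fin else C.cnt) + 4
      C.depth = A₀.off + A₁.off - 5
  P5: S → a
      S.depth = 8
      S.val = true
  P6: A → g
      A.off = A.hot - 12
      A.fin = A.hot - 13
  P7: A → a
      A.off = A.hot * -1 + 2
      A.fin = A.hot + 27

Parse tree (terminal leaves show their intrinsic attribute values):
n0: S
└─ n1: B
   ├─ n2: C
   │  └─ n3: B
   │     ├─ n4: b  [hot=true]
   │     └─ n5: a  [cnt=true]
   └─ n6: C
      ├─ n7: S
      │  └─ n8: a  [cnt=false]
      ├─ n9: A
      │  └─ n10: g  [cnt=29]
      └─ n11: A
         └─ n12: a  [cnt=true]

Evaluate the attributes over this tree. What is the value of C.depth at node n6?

1. n2.cnt = 25  [25]
2. n4.hot = true  [terminal]
3. n5.cnt = true  [terminal]
4. n3.hot = "kq"  ["kq"]
5. n3.live = 24  [24]
6. n2.depth = 18  [C.cnt - 7]
7. n6.cnt = 24  [C₀.depth * 2 - 12]
8. n8.cnt = false  [terminal]
9. n7.depth = 8  [8]
10. n7.val = true  [true]
11. n9.hot = 5  [S.depth * 2 - 11]
12. n10.cnt = 29  [terminal]
13. n9.off = -7  [A.hot - 12]
14. n9.fin = -8  [A.hot - 13]
15. n11.hot = -4  [(if S.val then A₀.fin else C.cnt) + 4]
16. n12.cnt = true  [terminal]
17. n11.off = 6  [A.hot * -1 + 2]
18. n11.fin = 23  [A.hot + 27]
19. n6.depth = -6  [A₀.off + A₁.off - 5]
20. n1.hot = "xk"  ["xk"]
21. n1.live = -8  [C₁.depth * -1 - 14]
22. n0.depth = 13  [B.live * 3 + 37]
23. n0.val = false  [B.live > -8]

-6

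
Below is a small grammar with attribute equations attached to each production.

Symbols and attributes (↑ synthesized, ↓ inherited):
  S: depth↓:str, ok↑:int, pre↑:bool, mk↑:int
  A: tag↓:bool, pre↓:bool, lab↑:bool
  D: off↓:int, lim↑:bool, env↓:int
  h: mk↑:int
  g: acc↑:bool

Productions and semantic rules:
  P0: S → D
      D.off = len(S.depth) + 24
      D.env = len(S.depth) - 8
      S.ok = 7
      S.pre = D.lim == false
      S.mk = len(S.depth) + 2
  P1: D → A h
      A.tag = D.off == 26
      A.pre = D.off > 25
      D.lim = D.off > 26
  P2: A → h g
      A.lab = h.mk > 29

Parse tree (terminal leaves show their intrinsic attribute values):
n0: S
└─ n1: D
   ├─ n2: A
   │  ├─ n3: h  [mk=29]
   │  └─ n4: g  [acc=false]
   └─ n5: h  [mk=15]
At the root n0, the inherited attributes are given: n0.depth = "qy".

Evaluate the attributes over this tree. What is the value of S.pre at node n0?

1. n0.depth = "qy"  [given at root]
2. n1.off = 26  [len(S.depth) + 24]
3. n1.env = -6  [len(S.depth) - 8]
4. n2.tag = true  [D.off == 26]
5. n2.pre = true  [D.off > 25]
6. n3.mk = 29  [terminal]
7. n4.acc = false  [terminal]
8. n2.lab = false  [h.mk > 29]
9. n5.mk = 15  [terminal]
10. n1.lim = false  [D.off > 26]
11. n0.ok = 7  [7]
12. n0.pre = true  [D.lim == false]
13. n0.mk = 4  [len(S.depth) + 2]

true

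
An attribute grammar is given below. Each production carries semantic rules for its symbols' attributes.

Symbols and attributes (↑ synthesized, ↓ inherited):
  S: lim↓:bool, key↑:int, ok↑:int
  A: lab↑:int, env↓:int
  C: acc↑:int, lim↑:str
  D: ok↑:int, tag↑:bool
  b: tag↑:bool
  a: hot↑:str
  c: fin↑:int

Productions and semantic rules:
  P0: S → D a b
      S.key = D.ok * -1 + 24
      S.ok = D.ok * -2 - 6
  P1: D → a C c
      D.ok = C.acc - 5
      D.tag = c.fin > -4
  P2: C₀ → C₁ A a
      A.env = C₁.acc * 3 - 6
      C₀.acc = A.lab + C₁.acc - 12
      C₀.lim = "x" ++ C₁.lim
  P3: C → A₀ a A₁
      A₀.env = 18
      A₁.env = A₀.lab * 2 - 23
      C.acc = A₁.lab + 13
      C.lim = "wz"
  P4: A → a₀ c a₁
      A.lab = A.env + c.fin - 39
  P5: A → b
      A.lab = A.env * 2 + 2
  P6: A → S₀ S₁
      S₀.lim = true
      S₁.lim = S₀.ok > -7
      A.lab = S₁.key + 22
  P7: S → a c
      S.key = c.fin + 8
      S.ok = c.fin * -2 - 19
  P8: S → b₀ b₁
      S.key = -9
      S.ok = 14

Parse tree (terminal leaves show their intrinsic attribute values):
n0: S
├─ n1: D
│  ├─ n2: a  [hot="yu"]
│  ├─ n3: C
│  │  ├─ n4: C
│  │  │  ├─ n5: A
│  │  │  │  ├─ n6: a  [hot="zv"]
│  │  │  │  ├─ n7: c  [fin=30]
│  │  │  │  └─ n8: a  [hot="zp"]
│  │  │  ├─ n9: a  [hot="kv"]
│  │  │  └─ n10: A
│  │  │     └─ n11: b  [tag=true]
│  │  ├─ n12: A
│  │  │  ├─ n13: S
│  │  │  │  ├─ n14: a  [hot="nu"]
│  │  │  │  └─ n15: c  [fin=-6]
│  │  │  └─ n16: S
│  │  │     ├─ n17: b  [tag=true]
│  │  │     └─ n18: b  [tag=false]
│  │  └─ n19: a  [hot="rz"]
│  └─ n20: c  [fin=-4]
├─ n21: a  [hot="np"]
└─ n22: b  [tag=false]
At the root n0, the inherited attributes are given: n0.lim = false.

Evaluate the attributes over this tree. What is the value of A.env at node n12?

9

1. n0.lim = false  [given at root]
2. n2.hot = "yu"  [terminal]
3. n5.env = 18  [18]
4. n6.hot = "zv"  [terminal]
5. n7.fin = 30  [terminal]
6. n8.hot = "zp"  [terminal]
7. n5.lab = 9  [A.env + c.fin - 39]
8. n9.hot = "kv"  [terminal]
9. n10.env = -5  [A₀.lab * 2 - 23]
10. n11.tag = true  [terminal]
11. n10.lab = -8  [A.env * 2 + 2]
12. n4.acc = 5  [A₁.lab + 13]
13. n4.lim = "wz"  ["wz"]
14. n12.env = 9  [C₁.acc * 3 - 6]
15. n13.lim = true  [true]
16. n14.hot = "nu"  [terminal]
17. n15.fin = -6  [terminal]
18. n13.key = 2  [c.fin + 8]
19. n13.ok = -7  [c.fin * -2 - 19]
20. n16.lim = false  [S₀.ok > -7]
21. n17.tag = true  [terminal]
22. n18.tag = false  [terminal]
23. n16.key = -9  [-9]
24. n16.ok = 14  [14]
25. n12.lab = 13  [S₁.key + 22]
26. n19.hot = "rz"  [terminal]
27. n3.acc = 6  [A.lab + C₁.acc - 12]
28. n3.lim = "xwz"  ["x" ++ C₁.lim]
29. n20.fin = -4  [terminal]
30. n1.ok = 1  [C.acc - 5]
31. n1.tag = false  [c.fin > -4]
32. n21.hot = "np"  [terminal]
33. n22.tag = false  [terminal]
34. n0.key = 23  [D.ok * -1 + 24]
35. n0.ok = -8  [D.ok * -2 - 6]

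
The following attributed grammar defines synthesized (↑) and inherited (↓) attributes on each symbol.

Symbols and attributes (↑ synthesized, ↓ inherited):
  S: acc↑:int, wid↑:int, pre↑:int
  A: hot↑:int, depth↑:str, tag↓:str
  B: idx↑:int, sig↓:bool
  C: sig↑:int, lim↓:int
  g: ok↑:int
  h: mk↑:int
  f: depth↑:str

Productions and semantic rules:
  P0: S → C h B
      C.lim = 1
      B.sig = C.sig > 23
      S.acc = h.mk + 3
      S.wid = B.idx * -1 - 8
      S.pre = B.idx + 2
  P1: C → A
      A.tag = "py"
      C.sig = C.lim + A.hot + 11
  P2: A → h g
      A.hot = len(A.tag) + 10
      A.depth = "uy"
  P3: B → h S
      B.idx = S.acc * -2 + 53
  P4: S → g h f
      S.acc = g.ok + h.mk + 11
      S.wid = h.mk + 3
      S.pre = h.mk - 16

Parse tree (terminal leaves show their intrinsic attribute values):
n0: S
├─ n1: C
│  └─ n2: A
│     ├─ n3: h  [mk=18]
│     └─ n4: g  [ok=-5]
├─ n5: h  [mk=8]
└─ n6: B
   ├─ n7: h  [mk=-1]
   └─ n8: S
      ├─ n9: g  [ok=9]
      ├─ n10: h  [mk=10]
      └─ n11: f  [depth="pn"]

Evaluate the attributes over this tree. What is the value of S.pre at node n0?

1. n1.lim = 1  [1]
2. n2.tag = "py"  ["py"]
3. n3.mk = 18  [terminal]
4. n4.ok = -5  [terminal]
5. n2.hot = 12  [len(A.tag) + 10]
6. n2.depth = "uy"  ["uy"]
7. n1.sig = 24  [C.lim + A.hot + 11]
8. n5.mk = 8  [terminal]
9. n6.sig = true  [C.sig > 23]
10. n7.mk = -1  [terminal]
11. n9.ok = 9  [terminal]
12. n10.mk = 10  [terminal]
13. n11.depth = "pn"  [terminal]
14. n8.acc = 30  [g.ok + h.mk + 11]
15. n8.wid = 13  [h.mk + 3]
16. n8.pre = -6  [h.mk - 16]
17. n6.idx = -7  [S.acc * -2 + 53]
18. n0.acc = 11  [h.mk + 3]
19. n0.wid = -1  [B.idx * -1 - 8]
20. n0.pre = -5  [B.idx + 2]

-5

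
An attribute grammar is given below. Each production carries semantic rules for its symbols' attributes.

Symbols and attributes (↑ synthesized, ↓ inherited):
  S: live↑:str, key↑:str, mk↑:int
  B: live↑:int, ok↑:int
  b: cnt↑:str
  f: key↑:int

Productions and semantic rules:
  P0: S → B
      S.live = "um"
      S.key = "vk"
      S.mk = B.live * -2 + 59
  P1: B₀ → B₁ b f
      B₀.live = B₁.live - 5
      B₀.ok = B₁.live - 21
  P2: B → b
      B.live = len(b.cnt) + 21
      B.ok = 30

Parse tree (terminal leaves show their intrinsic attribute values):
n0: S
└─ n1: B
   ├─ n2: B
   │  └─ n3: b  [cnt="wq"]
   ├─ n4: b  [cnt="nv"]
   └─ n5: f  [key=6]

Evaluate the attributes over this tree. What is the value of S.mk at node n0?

1. n3.cnt = "wq"  [terminal]
2. n2.live = 23  [len(b.cnt) + 21]
3. n2.ok = 30  [30]
4. n4.cnt = "nv"  [terminal]
5. n5.key = 6  [terminal]
6. n1.live = 18  [B₁.live - 5]
7. n1.ok = 2  [B₁.live - 21]
8. n0.live = "um"  ["um"]
9. n0.key = "vk"  ["vk"]
10. n0.mk = 23  [B.live * -2 + 59]

23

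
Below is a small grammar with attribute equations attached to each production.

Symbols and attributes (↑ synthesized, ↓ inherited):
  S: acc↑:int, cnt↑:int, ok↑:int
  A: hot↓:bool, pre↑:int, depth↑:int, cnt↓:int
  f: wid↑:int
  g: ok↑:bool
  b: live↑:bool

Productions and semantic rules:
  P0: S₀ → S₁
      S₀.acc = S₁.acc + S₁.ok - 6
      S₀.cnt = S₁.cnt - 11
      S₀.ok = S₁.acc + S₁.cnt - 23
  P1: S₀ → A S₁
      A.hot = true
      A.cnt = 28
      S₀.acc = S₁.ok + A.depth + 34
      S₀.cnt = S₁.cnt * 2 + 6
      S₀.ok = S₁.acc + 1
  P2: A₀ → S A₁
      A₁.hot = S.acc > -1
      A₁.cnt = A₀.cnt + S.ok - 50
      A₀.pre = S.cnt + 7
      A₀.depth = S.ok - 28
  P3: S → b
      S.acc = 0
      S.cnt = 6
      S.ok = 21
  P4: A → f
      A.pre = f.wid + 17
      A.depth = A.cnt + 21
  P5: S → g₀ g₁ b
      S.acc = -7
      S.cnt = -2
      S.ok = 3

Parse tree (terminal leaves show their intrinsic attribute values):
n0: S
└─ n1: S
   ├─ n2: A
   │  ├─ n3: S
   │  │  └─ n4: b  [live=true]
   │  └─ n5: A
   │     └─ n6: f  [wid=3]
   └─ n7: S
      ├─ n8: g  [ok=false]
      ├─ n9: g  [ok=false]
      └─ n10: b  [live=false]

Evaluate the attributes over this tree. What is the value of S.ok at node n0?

9

1. n2.hot = true  [true]
2. n2.cnt = 28  [28]
3. n4.live = true  [terminal]
4. n3.acc = 0  [0]
5. n3.cnt = 6  [6]
6. n3.ok = 21  [21]
7. n5.hot = true  [S.acc > -1]
8. n5.cnt = -1  [A₀.cnt + S.ok - 50]
9. n6.wid = 3  [terminal]
10. n5.pre = 20  [f.wid + 17]
11. n5.depth = 20  [A.cnt + 21]
12. n2.pre = 13  [S.cnt + 7]
13. n2.depth = -7  [S.ok - 28]
14. n8.ok = false  [terminal]
15. n9.ok = false  [terminal]
16. n10.live = false  [terminal]
17. n7.acc = -7  [-7]
18. n7.cnt = -2  [-2]
19. n7.ok = 3  [3]
20. n1.acc = 30  [S₁.ok + A.depth + 34]
21. n1.cnt = 2  [S₁.cnt * 2 + 6]
22. n1.ok = -6  [S₁.acc + 1]
23. n0.acc = 18  [S₁.acc + S₁.ok - 6]
24. n0.cnt = -9  [S₁.cnt - 11]
25. n0.ok = 9  [S₁.acc + S₁.cnt - 23]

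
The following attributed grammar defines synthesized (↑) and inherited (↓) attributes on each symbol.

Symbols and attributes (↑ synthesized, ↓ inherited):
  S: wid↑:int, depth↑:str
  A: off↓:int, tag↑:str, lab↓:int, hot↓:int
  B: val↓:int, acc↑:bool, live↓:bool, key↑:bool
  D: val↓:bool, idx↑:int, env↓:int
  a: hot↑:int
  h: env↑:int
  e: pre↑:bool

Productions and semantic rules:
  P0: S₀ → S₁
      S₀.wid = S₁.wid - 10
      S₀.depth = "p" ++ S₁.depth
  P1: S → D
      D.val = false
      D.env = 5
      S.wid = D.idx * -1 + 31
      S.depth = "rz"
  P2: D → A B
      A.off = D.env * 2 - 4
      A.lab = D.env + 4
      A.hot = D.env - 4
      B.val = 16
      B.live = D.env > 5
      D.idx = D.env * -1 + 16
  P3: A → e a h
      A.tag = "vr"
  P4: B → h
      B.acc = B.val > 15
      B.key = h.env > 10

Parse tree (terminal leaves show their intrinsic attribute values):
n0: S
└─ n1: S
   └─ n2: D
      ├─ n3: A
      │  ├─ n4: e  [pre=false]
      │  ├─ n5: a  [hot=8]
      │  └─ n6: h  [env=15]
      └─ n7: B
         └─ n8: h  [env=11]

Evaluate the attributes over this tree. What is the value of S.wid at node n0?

10

1. n2.val = false  [false]
2. n2.env = 5  [5]
3. n3.off = 6  [D.env * 2 - 4]
4. n3.lab = 9  [D.env + 4]
5. n3.hot = 1  [D.env - 4]
6. n4.pre = false  [terminal]
7. n5.hot = 8  [terminal]
8. n6.env = 15  [terminal]
9. n3.tag = "vr"  ["vr"]
10. n7.val = 16  [16]
11. n7.live = false  [D.env > 5]
12. n8.env = 11  [terminal]
13. n7.acc = true  [B.val > 15]
14. n7.key = true  [h.env > 10]
15. n2.idx = 11  [D.env * -1 + 16]
16. n1.wid = 20  [D.idx * -1 + 31]
17. n1.depth = "rz"  ["rz"]
18. n0.wid = 10  [S₁.wid - 10]
19. n0.depth = "prz"  ["p" ++ S₁.depth]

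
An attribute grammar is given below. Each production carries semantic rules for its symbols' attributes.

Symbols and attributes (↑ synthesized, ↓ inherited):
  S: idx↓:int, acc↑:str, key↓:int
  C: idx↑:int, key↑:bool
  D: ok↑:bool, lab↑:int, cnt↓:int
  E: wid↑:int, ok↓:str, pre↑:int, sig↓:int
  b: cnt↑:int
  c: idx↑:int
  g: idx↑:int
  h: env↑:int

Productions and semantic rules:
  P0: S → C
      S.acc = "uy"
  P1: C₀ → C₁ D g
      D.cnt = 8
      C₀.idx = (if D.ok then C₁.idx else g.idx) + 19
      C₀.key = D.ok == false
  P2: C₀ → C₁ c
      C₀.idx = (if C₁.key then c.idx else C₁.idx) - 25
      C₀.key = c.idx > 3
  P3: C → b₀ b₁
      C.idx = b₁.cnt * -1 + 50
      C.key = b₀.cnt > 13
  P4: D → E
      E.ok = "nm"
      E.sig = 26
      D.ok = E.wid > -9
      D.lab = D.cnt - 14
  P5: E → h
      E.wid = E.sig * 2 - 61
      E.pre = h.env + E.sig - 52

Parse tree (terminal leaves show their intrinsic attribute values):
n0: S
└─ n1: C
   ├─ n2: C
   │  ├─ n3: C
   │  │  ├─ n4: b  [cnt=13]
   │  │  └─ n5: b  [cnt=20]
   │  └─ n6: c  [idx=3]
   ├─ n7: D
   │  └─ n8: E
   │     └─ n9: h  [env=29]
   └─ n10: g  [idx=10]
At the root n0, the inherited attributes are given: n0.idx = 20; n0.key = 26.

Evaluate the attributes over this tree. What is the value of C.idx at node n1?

29

1. n0.idx = 20  [given at root]
2. n0.key = 26  [given at root]
3. n4.cnt = 13  [terminal]
4. n5.cnt = 20  [terminal]
5. n3.idx = 30  [b₁.cnt * -1 + 50]
6. n3.key = false  [b₀.cnt > 13]
7. n6.idx = 3  [terminal]
8. n2.idx = 5  [(if C₁.key then c.idx else C₁.idx) - 25]
9. n2.key = false  [c.idx > 3]
10. n7.cnt = 8  [8]
11. n8.ok = "nm"  ["nm"]
12. n8.sig = 26  [26]
13. n9.env = 29  [terminal]
14. n8.wid = -9  [E.sig * 2 - 61]
15. n8.pre = 3  [h.env + E.sig - 52]
16. n7.ok = false  [E.wid > -9]
17. n7.lab = -6  [D.cnt - 14]
18. n10.idx = 10  [terminal]
19. n1.idx = 29  [(if D.ok then C₁.idx else g.idx) + 19]
20. n1.key = true  [D.ok == false]
21. n0.acc = "uy"  ["uy"]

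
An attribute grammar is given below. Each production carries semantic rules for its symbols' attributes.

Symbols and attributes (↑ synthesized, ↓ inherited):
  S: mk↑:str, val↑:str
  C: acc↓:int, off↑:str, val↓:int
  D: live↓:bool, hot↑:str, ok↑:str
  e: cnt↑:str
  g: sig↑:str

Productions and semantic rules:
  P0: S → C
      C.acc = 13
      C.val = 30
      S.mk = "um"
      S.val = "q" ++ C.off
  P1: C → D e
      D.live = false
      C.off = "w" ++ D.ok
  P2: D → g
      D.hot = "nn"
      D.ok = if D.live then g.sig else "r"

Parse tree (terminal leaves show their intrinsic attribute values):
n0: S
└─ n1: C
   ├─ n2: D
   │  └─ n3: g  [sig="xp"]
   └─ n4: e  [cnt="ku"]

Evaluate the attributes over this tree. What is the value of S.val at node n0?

1. n1.acc = 13  [13]
2. n1.val = 30  [30]
3. n2.live = false  [false]
4. n3.sig = "xp"  [terminal]
5. n2.hot = "nn"  ["nn"]
6. n2.ok = "r"  [if D.live then g.sig else "r"]
7. n4.cnt = "ku"  [terminal]
8. n1.off = "wr"  ["w" ++ D.ok]
9. n0.mk = "um"  ["um"]
10. n0.val = "qwr"  ["q" ++ C.off]

"qwr"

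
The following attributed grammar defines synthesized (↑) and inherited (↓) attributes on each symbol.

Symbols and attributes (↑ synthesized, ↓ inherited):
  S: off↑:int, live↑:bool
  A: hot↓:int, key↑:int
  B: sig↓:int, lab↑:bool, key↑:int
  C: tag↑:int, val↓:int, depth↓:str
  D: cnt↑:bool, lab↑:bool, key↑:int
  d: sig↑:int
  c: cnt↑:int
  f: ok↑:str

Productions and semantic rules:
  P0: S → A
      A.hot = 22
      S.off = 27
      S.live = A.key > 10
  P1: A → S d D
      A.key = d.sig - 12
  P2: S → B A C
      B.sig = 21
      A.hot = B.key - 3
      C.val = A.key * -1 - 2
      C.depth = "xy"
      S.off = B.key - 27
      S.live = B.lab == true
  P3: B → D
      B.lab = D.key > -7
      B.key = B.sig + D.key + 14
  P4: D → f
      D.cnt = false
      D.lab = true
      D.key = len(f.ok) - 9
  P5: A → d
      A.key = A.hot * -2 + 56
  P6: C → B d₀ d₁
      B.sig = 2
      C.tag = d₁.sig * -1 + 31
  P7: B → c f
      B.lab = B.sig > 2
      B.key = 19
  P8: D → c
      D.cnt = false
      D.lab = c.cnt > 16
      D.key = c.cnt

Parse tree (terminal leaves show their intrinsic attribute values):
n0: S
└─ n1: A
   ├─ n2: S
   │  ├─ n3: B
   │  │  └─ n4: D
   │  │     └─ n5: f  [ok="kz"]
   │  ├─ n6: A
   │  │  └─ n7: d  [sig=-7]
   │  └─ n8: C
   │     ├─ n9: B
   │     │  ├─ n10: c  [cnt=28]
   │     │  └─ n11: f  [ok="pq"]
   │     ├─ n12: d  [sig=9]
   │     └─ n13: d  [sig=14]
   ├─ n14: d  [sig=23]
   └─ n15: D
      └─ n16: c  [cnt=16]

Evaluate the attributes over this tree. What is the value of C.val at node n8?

-8

1. n1.hot = 22  [22]
2. n3.sig = 21  [21]
3. n5.ok = "kz"  [terminal]
4. n4.cnt = false  [false]
5. n4.lab = true  [true]
6. n4.key = -7  [len(f.ok) - 9]
7. n3.lab = false  [D.key > -7]
8. n3.key = 28  [B.sig + D.key + 14]
9. n6.hot = 25  [B.key - 3]
10. n7.sig = -7  [terminal]
11. n6.key = 6  [A.hot * -2 + 56]
12. n8.val = -8  [A.key * -1 - 2]
13. n8.depth = "xy"  ["xy"]
14. n9.sig = 2  [2]
15. n10.cnt = 28  [terminal]
16. n11.ok = "pq"  [terminal]
17. n9.lab = false  [B.sig > 2]
18. n9.key = 19  [19]
19. n12.sig = 9  [terminal]
20. n13.sig = 14  [terminal]
21. n8.tag = 17  [d₁.sig * -1 + 31]
22. n2.off = 1  [B.key - 27]
23. n2.live = false  [B.lab == true]
24. n14.sig = 23  [terminal]
25. n16.cnt = 16  [terminal]
26. n15.cnt = false  [false]
27. n15.lab = false  [c.cnt > 16]
28. n15.key = 16  [c.cnt]
29. n1.key = 11  [d.sig - 12]
30. n0.off = 27  [27]
31. n0.live = true  [A.key > 10]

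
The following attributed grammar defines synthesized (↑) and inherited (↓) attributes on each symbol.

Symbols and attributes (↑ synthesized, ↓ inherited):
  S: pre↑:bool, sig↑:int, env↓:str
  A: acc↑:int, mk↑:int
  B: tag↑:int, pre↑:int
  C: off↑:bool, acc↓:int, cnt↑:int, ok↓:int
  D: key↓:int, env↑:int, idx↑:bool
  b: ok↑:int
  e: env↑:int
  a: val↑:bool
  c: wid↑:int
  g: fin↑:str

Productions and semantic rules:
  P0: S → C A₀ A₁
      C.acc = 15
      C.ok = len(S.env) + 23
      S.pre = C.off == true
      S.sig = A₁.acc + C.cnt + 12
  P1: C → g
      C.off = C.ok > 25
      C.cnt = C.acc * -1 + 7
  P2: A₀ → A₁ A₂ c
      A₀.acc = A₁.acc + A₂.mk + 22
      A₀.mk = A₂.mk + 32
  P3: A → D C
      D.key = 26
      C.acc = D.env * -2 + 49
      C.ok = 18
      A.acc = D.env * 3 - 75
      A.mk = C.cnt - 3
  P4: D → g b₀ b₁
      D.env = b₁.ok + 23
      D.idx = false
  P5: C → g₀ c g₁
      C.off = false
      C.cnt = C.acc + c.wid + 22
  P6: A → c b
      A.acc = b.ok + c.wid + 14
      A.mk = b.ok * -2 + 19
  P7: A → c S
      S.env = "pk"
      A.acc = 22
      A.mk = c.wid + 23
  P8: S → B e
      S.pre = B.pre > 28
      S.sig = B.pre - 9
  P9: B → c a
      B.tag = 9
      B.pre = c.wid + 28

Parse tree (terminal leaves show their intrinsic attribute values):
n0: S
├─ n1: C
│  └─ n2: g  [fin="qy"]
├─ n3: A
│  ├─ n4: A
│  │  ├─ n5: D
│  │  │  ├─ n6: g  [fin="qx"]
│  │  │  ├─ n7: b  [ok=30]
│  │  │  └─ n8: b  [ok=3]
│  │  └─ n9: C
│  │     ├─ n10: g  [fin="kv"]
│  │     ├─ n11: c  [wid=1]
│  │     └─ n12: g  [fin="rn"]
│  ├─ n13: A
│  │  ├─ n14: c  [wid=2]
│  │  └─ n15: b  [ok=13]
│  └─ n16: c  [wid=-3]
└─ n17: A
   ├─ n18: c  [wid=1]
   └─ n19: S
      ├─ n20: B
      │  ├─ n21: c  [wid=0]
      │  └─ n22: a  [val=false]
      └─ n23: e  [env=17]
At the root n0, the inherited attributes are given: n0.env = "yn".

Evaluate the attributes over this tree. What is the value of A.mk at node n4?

1. n0.env = "yn"  [given at root]
2. n1.acc = 15  [15]
3. n1.ok = 25  [len(S.env) + 23]
4. n2.fin = "qy"  [terminal]
5. n1.off = false  [C.ok > 25]
6. n1.cnt = -8  [C.acc * -1 + 7]
7. n5.key = 26  [26]
8. n6.fin = "qx"  [terminal]
9. n7.ok = 30  [terminal]
10. n8.ok = 3  [terminal]
11. n5.env = 26  [b₁.ok + 23]
12. n5.idx = false  [false]
13. n9.acc = -3  [D.env * -2 + 49]
14. n9.ok = 18  [18]
15. n10.fin = "kv"  [terminal]
16. n11.wid = 1  [terminal]
17. n12.fin = "rn"  [terminal]
18. n9.off = false  [false]
19. n9.cnt = 20  [C.acc + c.wid + 22]
20. n4.acc = 3  [D.env * 3 - 75]
21. n4.mk = 17  [C.cnt - 3]
22. n14.wid = 2  [terminal]
23. n15.ok = 13  [terminal]
24. n13.acc = 29  [b.ok + c.wid + 14]
25. n13.mk = -7  [b.ok * -2 + 19]
26. n16.wid = -3  [terminal]
27. n3.acc = 18  [A₁.acc + A₂.mk + 22]
28. n3.mk = 25  [A₂.mk + 32]
29. n18.wid = 1  [terminal]
30. n19.env = "pk"  ["pk"]
31. n21.wid = 0  [terminal]
32. n22.val = false  [terminal]
33. n20.tag = 9  [9]
34. n20.pre = 28  [c.wid + 28]
35. n23.env = 17  [terminal]
36. n19.pre = false  [B.pre > 28]
37. n19.sig = 19  [B.pre - 9]
38. n17.acc = 22  [22]
39. n17.mk = 24  [c.wid + 23]
40. n0.pre = false  [C.off == true]
41. n0.sig = 26  [A₁.acc + C.cnt + 12]

17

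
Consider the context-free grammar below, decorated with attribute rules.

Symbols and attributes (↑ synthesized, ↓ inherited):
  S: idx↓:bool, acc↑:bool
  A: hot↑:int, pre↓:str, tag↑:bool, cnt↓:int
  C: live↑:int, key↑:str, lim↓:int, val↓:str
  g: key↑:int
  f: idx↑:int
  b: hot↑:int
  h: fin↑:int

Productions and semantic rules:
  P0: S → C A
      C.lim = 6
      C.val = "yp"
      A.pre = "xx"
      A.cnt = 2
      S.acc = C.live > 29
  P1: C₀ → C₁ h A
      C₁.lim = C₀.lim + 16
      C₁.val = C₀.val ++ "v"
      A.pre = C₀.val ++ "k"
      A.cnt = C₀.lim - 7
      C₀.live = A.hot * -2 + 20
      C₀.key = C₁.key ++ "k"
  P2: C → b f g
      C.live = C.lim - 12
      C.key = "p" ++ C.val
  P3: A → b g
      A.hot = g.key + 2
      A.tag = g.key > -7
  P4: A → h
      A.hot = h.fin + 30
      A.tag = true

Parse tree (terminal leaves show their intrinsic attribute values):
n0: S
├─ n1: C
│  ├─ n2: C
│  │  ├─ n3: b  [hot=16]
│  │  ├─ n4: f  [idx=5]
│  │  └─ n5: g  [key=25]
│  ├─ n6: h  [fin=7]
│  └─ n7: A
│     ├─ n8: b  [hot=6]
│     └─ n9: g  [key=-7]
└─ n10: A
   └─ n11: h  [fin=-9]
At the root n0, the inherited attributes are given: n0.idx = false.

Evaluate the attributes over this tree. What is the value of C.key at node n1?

1. n0.idx = false  [given at root]
2. n1.lim = 6  [6]
3. n1.val = "yp"  ["yp"]
4. n2.lim = 22  [C₀.lim + 16]
5. n2.val = "ypv"  [C₀.val ++ "v"]
6. n3.hot = 16  [terminal]
7. n4.idx = 5  [terminal]
8. n5.key = 25  [terminal]
9. n2.live = 10  [C.lim - 12]
10. n2.key = "pypv"  ["p" ++ C.val]
11. n6.fin = 7  [terminal]
12. n7.pre = "ypk"  [C₀.val ++ "k"]
13. n7.cnt = -1  [C₀.lim - 7]
14. n8.hot = 6  [terminal]
15. n9.key = -7  [terminal]
16. n7.hot = -5  [g.key + 2]
17. n7.tag = false  [g.key > -7]
18. n1.live = 30  [A.hot * -2 + 20]
19. n1.key = "pypvk"  [C₁.key ++ "k"]
20. n10.pre = "xx"  ["xx"]
21. n10.cnt = 2  [2]
22. n11.fin = -9  [terminal]
23. n10.hot = 21  [h.fin + 30]
24. n10.tag = true  [true]
25. n0.acc = true  [C.live > 29]

"pypvk"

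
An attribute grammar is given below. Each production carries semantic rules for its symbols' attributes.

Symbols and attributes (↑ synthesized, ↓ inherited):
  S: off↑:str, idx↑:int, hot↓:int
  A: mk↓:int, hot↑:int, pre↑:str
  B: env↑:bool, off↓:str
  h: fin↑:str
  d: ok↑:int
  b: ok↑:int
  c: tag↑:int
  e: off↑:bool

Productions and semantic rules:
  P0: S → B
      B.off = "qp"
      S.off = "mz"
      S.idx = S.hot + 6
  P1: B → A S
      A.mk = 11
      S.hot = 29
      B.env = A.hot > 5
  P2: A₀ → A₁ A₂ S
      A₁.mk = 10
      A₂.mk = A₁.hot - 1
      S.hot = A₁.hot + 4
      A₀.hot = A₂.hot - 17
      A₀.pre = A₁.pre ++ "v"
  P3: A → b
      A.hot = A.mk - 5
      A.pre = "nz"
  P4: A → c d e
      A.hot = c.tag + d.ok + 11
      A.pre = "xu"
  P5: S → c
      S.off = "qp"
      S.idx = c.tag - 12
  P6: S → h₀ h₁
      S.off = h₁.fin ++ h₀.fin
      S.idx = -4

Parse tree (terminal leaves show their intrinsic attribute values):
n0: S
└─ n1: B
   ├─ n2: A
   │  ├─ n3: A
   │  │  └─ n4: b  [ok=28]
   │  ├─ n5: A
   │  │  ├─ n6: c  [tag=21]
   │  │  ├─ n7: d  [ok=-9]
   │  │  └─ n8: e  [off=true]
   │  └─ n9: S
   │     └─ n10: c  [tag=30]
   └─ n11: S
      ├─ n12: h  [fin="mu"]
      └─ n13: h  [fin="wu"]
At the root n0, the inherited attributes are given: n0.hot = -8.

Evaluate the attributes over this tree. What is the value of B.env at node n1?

true

1. n0.hot = -8  [given at root]
2. n1.off = "qp"  ["qp"]
3. n2.mk = 11  [11]
4. n3.mk = 10  [10]
5. n4.ok = 28  [terminal]
6. n3.hot = 5  [A.mk - 5]
7. n3.pre = "nz"  ["nz"]
8. n5.mk = 4  [A₁.hot - 1]
9. n6.tag = 21  [terminal]
10. n7.ok = -9  [terminal]
11. n8.off = true  [terminal]
12. n5.hot = 23  [c.tag + d.ok + 11]
13. n5.pre = "xu"  ["xu"]
14. n9.hot = 9  [A₁.hot + 4]
15. n10.tag = 30  [terminal]
16. n9.off = "qp"  ["qp"]
17. n9.idx = 18  [c.tag - 12]
18. n2.hot = 6  [A₂.hot - 17]
19. n2.pre = "nzv"  [A₁.pre ++ "v"]
20. n11.hot = 29  [29]
21. n12.fin = "mu"  [terminal]
22. n13.fin = "wu"  [terminal]
23. n11.off = "wumu"  [h₁.fin ++ h₀.fin]
24. n11.idx = -4  [-4]
25. n1.env = true  [A.hot > 5]
26. n0.off = "mz"  ["mz"]
27. n0.idx = -2  [S.hot + 6]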